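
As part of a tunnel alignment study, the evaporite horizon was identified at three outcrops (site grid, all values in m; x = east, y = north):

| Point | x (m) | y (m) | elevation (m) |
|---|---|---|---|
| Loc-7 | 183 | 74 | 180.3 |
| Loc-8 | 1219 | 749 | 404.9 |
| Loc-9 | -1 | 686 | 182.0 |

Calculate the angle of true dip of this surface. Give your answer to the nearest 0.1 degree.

10.7°

Two edge vectors: Loc-7→Loc-8 = (1036, 675, 224.6), Loc-7→Loc-9 = (-184, 612, 1.7).
Normal n = (Loc-7→Loc-8) × (Loc-7→Loc-9) = (-136307.7, -43087.6, 758232).
So ∂z/∂x = −n_x/n_z = 0.17977 and ∂z/∂y = −n_y/n_z = 0.05683.
Gradient magnitude |∇z| = √(a² + b²) = √(0.03232 + 0.00323) = 0.18854.
True dip = arctan(0.18854) = 10.7°, dipping toward WSW (azimuth ≈ 252°).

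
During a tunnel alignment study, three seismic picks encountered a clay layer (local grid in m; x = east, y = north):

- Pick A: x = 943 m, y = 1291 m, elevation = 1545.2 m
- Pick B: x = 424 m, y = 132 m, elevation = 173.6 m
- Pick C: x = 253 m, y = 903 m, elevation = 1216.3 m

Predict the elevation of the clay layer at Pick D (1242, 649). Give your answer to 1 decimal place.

637.4 m

Let the plane be z = a·x + b·y + c.
Pick B−Pick A: −519a − 1159b = −1371.6;  Pick C−Pick A: −690a − 388b = −328.9.
Solving gives a = −0.252342, b = 1.296433.
Then c = 1545.2 − a·943 − b·1291 = 109.46.
At (1242, 649): z = −313.4 + 841.4 + 109.46 = 637.4 m.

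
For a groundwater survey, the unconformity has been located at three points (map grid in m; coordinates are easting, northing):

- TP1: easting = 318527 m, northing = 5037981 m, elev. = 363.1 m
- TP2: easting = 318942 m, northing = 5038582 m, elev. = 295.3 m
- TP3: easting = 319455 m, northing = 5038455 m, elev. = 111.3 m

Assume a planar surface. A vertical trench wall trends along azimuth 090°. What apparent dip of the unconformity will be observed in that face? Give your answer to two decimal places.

18.27°

Let the plane be z = a·easting + b·northing + c.
TP2−TP1: 415a + 601b = −67.8;  TP3−TP1: 928a + 474b = −251.8.
Solving gives a = −0.33016, b = 0.11517.
Unit vector along 090° is (sin 90°, cos 90°) = (1.0000, 0.0000).
Slope in that direction = a·(1.0000) + b·(0.0000) = −0.33016.
Apparent dip = arctan|0.33016| = 18.27° (true dip is 19.3°, so apparent ≤ true as expected).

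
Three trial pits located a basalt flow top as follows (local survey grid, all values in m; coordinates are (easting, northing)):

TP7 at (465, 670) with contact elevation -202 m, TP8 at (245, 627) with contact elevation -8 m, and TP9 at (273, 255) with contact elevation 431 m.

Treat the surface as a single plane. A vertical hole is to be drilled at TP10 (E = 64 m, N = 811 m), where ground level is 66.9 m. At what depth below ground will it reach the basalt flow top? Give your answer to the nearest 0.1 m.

Let the plane be z = a·E + b·N + c.
TP8−TP7: −220a − 43b = 194;  TP9−TP7: −192a − 415b = 633.
Solving gives a = −0.64172, b = −1.22841.
Then c = -202 − a·465 − b·670 = 919.43.
At (64, 811): z_contact = −41.07 − 996.24 + 919.43 = -117.88 m.
Depth below ground = 66.9 − (-117.88) = 184.8 m.

184.8 m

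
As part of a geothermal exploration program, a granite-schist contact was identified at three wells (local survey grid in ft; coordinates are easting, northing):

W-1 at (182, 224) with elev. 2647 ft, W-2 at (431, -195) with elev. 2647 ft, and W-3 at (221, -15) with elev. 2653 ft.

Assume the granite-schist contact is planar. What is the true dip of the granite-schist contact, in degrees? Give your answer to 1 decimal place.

3.9°

Two edge vectors: W-1→W-2 = (249, -419, 0), W-1→W-3 = (39, -239, 6).
Normal n = (W-1→W-2) × (W-1→W-3) = (-2514, -1494, -43170).
So ∂z/∂easting = −n_x/n_z = −0.05823 and ∂z/∂northing = −n_y/n_z = −0.03461.
Gradient magnitude |∇z| = √(a² + b²) = √(0.00339 + 0.00120) = 0.06774.
True dip = arctan(0.06774) = 3.9°, dipping toward ENE (azimuth ≈ 059°).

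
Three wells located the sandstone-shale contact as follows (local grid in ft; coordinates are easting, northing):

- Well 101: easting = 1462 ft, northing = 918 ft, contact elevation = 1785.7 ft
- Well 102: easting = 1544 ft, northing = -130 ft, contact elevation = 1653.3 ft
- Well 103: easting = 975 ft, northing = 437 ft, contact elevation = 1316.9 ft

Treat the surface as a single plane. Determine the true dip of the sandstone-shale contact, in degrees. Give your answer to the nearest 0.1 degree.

Let the plane be z = a·easting + b·northing + c.
Well 102−Well 101: 82a − 1048b = −132.4;  Well 103−Well 101: −487a − 481b = −468.8.
Solving gives a = 0.77774, b = 0.18719.
Gradient magnitude |∇z| = √(a² + b²) = √(0.60489 + 0.03504) = 0.79995.
True dip = arctan(0.79995) = 38.7°, dipping toward WSW (azimuth ≈ 256°).

38.7°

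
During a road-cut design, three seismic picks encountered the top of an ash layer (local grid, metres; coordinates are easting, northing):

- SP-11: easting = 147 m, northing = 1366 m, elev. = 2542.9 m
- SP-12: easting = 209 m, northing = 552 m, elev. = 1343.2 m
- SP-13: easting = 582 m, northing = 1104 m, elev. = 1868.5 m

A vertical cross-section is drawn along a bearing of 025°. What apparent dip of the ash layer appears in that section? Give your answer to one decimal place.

44.8°

Two edge vectors: SP-11→SP-12 = (62, -814, -1199.7), SP-11→SP-13 = (435, -262, -674.4).
Normal n = (SP-11→SP-12) × (SP-11→SP-13) = (234640.2, -480056.7, 337846).
So ∂z/∂easting = −n_x/n_z = −0.69452 and ∂z/∂northing = −n_y/n_z = 1.42093.
Unit vector along 025° is (sin 25°, cos 25°) = (0.4226, 0.9063).
Slope in that direction = a·(0.4226) + b·(0.9063) = 0.99429.
Apparent dip = arctan|0.99429| = 44.8° (true dip is 57.7°, so apparent ≤ true as expected).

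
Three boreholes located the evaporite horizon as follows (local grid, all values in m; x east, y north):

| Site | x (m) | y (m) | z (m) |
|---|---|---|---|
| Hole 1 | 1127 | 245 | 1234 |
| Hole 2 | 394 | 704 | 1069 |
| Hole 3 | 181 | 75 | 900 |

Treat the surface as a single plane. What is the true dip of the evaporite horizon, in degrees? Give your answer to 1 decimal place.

19.9°

Let the plane be z = a·x + b·y + c.
Hole 2−Hole 1: −733a + 459b = −165;  Hole 3−Hole 1: −946a − 170b = −334.
Solving gives a = 0.32453, b = 0.15878.
Gradient magnitude |∇z| = √(a² + b²) = √(0.10532 + 0.02521) = 0.36129.
True dip = arctan(0.36129) = 19.9°, dipping toward WSW (azimuth ≈ 244°).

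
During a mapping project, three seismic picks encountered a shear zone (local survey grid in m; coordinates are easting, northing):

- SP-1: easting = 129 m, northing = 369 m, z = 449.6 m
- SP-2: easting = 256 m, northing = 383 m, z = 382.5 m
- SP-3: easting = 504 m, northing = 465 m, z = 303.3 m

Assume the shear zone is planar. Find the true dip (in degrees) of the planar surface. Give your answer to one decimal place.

48.7°

Let the plane be z = a·easting + b·northing + c.
SP-2−SP-1: 127a + 14b = −67.1;  SP-3−SP-1: 375a + 96b = −146.3.
Solving gives a = −0.63287, b = 0.94820.
Gradient magnitude |∇z| = √(a² + b²) = √(0.40053 + 0.89908) = 1.14000.
True dip = arctan(1.14000) = 48.7°, dipping toward SSE (azimuth ≈ 146°).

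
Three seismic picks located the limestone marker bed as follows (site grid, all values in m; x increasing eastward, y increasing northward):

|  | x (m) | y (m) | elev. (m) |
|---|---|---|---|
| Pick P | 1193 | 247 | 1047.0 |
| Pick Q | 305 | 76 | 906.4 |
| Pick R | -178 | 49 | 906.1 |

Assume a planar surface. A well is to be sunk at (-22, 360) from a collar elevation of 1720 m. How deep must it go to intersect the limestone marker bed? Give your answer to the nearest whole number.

465 m

Let the plane be z = a·x + b·y + c.
Pick Q−Pick P: −888a − 171b = −140.6;  Pick R−Pick P: −1371a − 198b = −140.9.
Solving gives a = −0.06389, b = 1.15399.
Then c = 1047 − a·1193 − b·247 = 838.18.
At (-22, 360): z_contact = 1.4 + 415.4 + 838.18 = 1255.0 m.
Depth below ground = 1720 − 1255.0 = 465 m.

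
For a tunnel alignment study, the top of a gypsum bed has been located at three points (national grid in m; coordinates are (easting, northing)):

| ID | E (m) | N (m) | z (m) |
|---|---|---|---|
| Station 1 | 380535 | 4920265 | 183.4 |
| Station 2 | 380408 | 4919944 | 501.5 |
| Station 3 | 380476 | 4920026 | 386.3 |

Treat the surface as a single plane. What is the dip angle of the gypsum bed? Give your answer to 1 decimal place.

48.6°

Let the plane be z = a·E + b·N + c.
Station 2−Station 1: −127a − 321b = 318.1;  Station 3−Station 1: −59a − 239b = 202.9.
Solving gives a = −0.95453, b = −0.61332.
Gradient magnitude |∇z| = √(a² + b²) = √(0.91113 + 0.37616) = 1.13459.
True dip = arctan(1.13459) = 48.6°, dipping toward ENE (azimuth ≈ 057°).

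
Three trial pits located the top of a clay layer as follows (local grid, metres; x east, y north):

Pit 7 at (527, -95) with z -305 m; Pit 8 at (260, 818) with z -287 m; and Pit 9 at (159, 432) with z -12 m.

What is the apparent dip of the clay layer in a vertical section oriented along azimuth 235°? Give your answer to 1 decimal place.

52.3°

Two edge vectors: Pit 7→Pit 8 = (-267, 913, 18), Pit 7→Pit 9 = (-368, 527, 293).
Normal n = (Pit 7→Pit 8) × (Pit 7→Pit 9) = (258023, 71607, 195275).
So ∂z/∂x = −n_x/n_z = −1.32133 and ∂z/∂y = −n_y/n_z = −0.36670.
Unit vector along 235° is (sin 235°, cos 235°) = (-0.8192, -0.5736).
Slope in that direction = a·(-0.8192) + b·(-0.5736) = 1.29270.
Apparent dip = arctan|1.29270| = 52.3° (true dip is 53.9°, so apparent ≤ true as expected).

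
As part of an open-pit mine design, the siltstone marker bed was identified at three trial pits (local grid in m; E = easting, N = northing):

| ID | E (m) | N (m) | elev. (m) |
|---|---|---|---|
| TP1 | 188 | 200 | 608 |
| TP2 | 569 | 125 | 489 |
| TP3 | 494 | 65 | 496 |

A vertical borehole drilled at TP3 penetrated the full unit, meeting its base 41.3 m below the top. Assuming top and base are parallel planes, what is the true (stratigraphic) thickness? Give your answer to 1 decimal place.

39.0 m

Two edge vectors: TP1→TP2 = (381, -75, -119), TP1→TP3 = (306, -135, -112).
Normal n = (TP1→TP2) × (TP1→TP3) = (-7665, 6258, -28485).
So ∂z/∂E = −n_x/n_z = −0.26909 and ∂z/∂N = −n_y/n_z = 0.21969.
|∇z| = √(a²+b²) = 0.34738, so dip δ = arctan(0.34738) = 19.16°.
True thickness = vertical thickness × cos δ = 41.3 × cos 19.16° = 39.0 m.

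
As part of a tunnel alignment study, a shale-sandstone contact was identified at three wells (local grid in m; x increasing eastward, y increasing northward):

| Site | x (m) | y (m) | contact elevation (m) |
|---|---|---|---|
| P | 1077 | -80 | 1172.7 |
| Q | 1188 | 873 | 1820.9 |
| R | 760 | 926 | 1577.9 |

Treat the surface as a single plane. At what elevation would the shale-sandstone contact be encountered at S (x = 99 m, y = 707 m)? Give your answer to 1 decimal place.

Two edge vectors: P→Q = (111, 953, 648.2), P→R = (-317, 1006, 405.2).
Normal n = (P→Q) × (P→R) = (-265933.6, -250456.6, 413767).
So ∂z/∂x = −n_x/n_z = 0.642713 and ∂z/∂y = −n_y/n_z = 0.605308.
Intercept c from P: 1172.7 − 692.20 + 48.42 = 528.92.
At (99, 707): z = 63.6 + 428.0 + 528.92 = 1020.5 m.

1020.5 m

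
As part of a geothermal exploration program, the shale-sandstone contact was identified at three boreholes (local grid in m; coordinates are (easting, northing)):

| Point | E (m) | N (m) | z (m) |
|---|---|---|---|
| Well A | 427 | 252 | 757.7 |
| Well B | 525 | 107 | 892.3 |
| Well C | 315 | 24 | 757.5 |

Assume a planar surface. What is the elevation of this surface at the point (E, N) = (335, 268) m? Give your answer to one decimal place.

Two edge vectors: Well A→Well B = (98, -145, 134.6), Well A→Well C = (-112, -228, -0.2).
Normal n = (Well A→Well B) × (Well A→Well C) = (30717.8, -15055.6, -38584).
So ∂z/∂E = −n_x/n_z = 0.79613 and ∂z/∂N = −n_y/n_z = −0.39020.
Intercept c from Well A: 757.7 − 339.95 + 98.33 = 516.08.
At (335, 268): z = 266.7 − 104.6 + 516.08 = 678.2 m.

678.2 m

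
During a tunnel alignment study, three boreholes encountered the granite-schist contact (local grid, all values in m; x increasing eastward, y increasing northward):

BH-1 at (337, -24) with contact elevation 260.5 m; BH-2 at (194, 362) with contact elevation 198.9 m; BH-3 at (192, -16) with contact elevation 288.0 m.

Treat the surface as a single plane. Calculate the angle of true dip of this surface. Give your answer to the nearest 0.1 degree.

17.2°

Two edge vectors: BH-1→BH-2 = (-143, 386, -61.6), BH-1→BH-3 = (-145, 8, 27.5).
Normal n = (BH-1→BH-2) × (BH-1→BH-3) = (11107.8, 12864.5, 54826).
So ∂z/∂x = −n_x/n_z = −0.20260 and ∂z/∂y = −n_y/n_z = −0.23464.
Gradient magnitude |∇z| = √(a² + b²) = √(0.04105 + 0.05506) = 0.31001.
True dip = arctan(0.31001) = 17.2°, dipping toward NE (azimuth ≈ 041°).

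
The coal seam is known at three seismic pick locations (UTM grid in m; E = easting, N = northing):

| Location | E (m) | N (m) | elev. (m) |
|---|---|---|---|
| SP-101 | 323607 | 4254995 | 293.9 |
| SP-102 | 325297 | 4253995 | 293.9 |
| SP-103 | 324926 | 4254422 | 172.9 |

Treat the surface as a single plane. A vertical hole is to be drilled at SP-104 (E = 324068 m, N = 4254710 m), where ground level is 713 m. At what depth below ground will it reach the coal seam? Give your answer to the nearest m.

412 m

Two edge vectors: SP-101→SP-102 = (1690, -1000, 0), SP-101→SP-103 = (1319, -573, -121).
Normal n = (SP-101→SP-102) × (SP-101→SP-103) = (121000, 204490, 350630).
So ∂z/∂E = −n_x/n_z = −0.34509312 and ∂z/∂N = −n_y/n_z = −0.58320737.
Intercept c from SP-101: 293.9 + 111674.55 + 2481544.44 = 2593512.89.
At (324068, 4254710): z_contact = −111833.6 − 2481378.2 + 2593512.89 = 301.0 m.
Depth below ground = 713 − 301.0 = 412 m.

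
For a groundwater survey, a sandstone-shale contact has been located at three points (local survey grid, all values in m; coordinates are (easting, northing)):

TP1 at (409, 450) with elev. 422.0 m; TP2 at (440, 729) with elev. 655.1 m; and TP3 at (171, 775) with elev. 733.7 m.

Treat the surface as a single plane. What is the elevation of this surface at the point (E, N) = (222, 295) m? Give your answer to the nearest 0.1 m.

317.4 m

Let the plane be z = a·E + b·N + c.
TP2−TP1: 31a + 279b = 233.1;  TP3−TP1: −238a + 325b = 311.7.
Solving gives a = −0.14654, b = 0.85177.
Then c = 422 − a·409 − b·450 = 98.64.
At (222, 295): z = −32.5 + 251.3 + 98.64 = 317.4 m.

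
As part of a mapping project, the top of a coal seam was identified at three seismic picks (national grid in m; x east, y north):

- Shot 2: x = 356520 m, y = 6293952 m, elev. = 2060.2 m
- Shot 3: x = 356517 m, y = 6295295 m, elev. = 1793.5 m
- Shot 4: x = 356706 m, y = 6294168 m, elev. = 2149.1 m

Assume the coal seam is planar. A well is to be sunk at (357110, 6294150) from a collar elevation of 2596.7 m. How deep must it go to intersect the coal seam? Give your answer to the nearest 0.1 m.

Let the plane be z = a·x + b·y + c.
Shot 3−Shot 2: −3a + 1343b = −266.7;  Shot 4−Shot 2: 186a + 216b = 88.9.
Solving gives a = 0.706738778, b = −0.197006540.
Then c = 2060.2 − a·356520 − b·6293952 = 990043.40.
At (357110, 6294150): z_contact = 252383.49 − 1239988.72 + 990043.40 = 2438.17 m.
Depth below ground = 2596.7 − 2438.17 = 158.5 m.

158.5 m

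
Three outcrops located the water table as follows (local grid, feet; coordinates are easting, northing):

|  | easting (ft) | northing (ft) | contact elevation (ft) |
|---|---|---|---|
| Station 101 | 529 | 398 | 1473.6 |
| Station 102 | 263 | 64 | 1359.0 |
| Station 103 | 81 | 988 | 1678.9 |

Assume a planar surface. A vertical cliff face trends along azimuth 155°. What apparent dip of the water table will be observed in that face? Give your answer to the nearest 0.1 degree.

17.5°

Let the plane be z = a·easting + b·northing + c.
Station 102−Station 101: −266a − 334b = −114.6;  Station 103−Station 101: −448a + 590b = 205.3.
Solving gives a = −0.00312, b = 0.34560.
Unit vector along 155° is (sin 155°, cos 155°) = (0.4226, -0.9063).
Slope in that direction = a·(0.4226) + b·(-0.9063) = −0.31454.
Apparent dip = arctan|0.31454| = 17.5° (true dip is 19.1°, so apparent ≤ true as expected).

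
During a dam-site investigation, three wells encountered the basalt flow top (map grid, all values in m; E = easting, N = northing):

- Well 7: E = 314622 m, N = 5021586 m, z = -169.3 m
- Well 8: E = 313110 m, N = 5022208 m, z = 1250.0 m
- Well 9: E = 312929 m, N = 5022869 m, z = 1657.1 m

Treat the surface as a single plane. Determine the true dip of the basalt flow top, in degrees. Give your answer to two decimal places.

Let the plane be z = a·E + b·N + c.
Well 8−Well 7: −1512a + 622b = 1419.3;  Well 9−Well 7: −1693a + 1283b = 1826.4.
Solving gives a = −0.77233, b = 0.40440.
Gradient magnitude |∇z| = √(a² + b²) = √(0.59649 + 0.16354) = 0.87180.
True dip = arctan(0.87180) = 41.08°, dipping toward ESE (azimuth ≈ 118°).

41.08°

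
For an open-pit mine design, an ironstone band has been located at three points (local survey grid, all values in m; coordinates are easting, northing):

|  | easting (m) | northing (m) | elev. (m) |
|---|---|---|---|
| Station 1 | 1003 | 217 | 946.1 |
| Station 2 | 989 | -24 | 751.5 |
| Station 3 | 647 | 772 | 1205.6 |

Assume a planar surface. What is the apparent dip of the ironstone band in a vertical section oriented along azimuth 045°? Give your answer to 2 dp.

Let the plane be z = a·easting + b·northing + c.
Station 2−Station 1: −14a − 241b = −194.6;  Station 3−Station 1: −356a + 555b = 259.5.
Solving gives a = 0.48590, b = 0.77924.
Unit vector along 045° is (sin 45°, cos 45°) = (0.7071, 0.7071).
Slope in that direction = a·(0.7071) + b·(0.7071) = 0.89459.
Apparent dip = arctan|0.89459| = 41.82° (true dip is 42.6°, so apparent ≤ true as expected).

41.82°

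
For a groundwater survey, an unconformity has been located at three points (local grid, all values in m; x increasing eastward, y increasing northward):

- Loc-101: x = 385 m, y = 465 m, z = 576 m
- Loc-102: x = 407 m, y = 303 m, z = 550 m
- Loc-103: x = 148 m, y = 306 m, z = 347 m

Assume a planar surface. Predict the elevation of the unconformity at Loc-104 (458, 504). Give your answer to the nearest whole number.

Two edge vectors: Loc-101→Loc-102 = (22, -162, -26), Loc-101→Loc-103 = (-237, -159, -229).
Normal n = (Loc-101→Loc-102) × (Loc-101→Loc-103) = (32964, 11200, -41892).
So ∂z/∂x = −n_x/n_z = 0.78688 and ∂z/∂y = −n_y/n_z = 0.26735.
Intercept c from Loc-101: 576 − 302.95 − 124.32 = 148.73.
At (458, 504): z = 360.4 + 134.7 + 148.73 = 643.9 m.

644 m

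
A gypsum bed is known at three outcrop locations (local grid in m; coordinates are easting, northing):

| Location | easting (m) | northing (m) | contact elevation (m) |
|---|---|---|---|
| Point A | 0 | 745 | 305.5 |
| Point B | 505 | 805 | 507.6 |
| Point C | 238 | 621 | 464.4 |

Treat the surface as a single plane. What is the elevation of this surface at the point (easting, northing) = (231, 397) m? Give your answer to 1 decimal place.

554.9 m

Let the plane be z = a·easting + b·northing + c.
Point B−Point A: 505a + 60b = 202.1;  Point C−Point A: 238a − 124b = 158.9.
Solving gives a = 0.44986, b = −0.41801.
Then c = 305.5 − a·0 − b·745 = 616.91.
At (231, 397): z = 103.9 − 165.9 + 616.91 = 554.9 m.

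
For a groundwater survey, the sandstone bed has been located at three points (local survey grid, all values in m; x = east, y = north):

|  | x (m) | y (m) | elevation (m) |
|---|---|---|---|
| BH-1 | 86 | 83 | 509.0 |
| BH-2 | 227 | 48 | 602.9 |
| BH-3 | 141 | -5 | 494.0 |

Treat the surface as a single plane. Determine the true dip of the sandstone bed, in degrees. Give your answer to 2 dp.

Two edge vectors: BH-1→BH-2 = (141, -35, 93.9), BH-1→BH-3 = (55, -88, -15).
Normal n = (BH-1→BH-2) × (BH-1→BH-3) = (8788.2, 7279.5, -10483).
So ∂z/∂x = −n_x/n_z = 0.83833 and ∂z/∂y = −n_y/n_z = 0.69441.
Gradient magnitude |∇z| = √(a² + b²) = √(0.70280 + 0.48221) = 1.08858.
True dip = arctan(1.08858) = 47.43°, dipping toward SW (azimuth ≈ 230°).

47.43°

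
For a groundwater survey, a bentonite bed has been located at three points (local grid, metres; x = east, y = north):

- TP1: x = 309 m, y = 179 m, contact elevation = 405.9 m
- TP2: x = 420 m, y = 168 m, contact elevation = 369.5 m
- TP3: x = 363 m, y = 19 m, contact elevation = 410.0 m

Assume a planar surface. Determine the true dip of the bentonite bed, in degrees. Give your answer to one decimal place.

Let the plane be z = a·x + b·y + c.
TP2−TP1: 111a − 11b = −36.4;  TP3−TP1: 54a − 160b = 4.1.
Solving gives a = −0.34190, b = −0.14102.
Gradient magnitude |∇z| = √(a² + b²) = √(0.11690 + 0.01989) = 0.36984.
True dip = arctan(0.36984) = 20.3°, dipping toward ENE (azimuth ≈ 068°).

20.3°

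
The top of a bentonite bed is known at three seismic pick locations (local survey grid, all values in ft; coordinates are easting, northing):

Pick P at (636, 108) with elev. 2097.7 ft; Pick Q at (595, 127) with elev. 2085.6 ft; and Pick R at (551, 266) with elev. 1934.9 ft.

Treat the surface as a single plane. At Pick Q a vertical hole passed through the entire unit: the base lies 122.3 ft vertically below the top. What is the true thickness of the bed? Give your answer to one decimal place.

Let the plane be z = a·easting + b·northing + c.
Pick Q−Pick P: −41a + 19b = −12.1;  Pick R−Pick P: −85a + 158b = −162.8.
Solving gives a = −0.24294, b = −1.16107.
|∇z| = √(a²+b²) = 1.18622, so dip δ = arctan(1.18622) = 49.87°.
True thickness = vertical thickness × cos δ = 122.3 × cos 49.87° = 78.8 ft.

78.8 ft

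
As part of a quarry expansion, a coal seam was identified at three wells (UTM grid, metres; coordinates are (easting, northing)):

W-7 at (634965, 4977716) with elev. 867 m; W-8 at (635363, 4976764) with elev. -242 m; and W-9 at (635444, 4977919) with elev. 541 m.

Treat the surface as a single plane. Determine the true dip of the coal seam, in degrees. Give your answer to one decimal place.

51.3°

Two edge vectors: W-7→W-8 = (398, -952, -1109), W-7→W-9 = (479, 203, -326).
Normal n = (W-7→W-8) × (W-7→W-9) = (535479, -401463, 536802).
So ∂z/∂E = −n_x/n_z = −0.99754 and ∂z/∂N = −n_y/n_z = 0.74788.
Gradient magnitude |∇z| = √(a² + b²) = √(0.99508 + 0.55932) = 1.24676.
True dip = arctan(1.24676) = 51.3°, dipping toward SE (azimuth ≈ 127°).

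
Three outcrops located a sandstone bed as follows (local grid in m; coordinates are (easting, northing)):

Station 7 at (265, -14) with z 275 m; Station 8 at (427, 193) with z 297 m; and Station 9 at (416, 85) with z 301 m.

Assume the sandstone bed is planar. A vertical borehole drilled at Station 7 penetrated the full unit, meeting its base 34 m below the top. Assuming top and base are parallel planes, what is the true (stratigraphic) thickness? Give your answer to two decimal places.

Two edge vectors: Station 7→Station 8 = (162, 207, 22), Station 7→Station 9 = (151, 99, 26).
Normal n = (Station 7→Station 8) × (Station 7→Station 9) = (3204, -890, -15219).
So ∂z/∂E = −n_x/n_z = 0.21053 and ∂z/∂N = −n_y/n_z = −0.05848.
|∇z| = √(a²+b²) = 0.21850, so dip δ = arctan(0.21850) = 12.33°.
True thickness = vertical thickness × cos δ = 34 × cos 12.33° = 33.22 m.

33.22 m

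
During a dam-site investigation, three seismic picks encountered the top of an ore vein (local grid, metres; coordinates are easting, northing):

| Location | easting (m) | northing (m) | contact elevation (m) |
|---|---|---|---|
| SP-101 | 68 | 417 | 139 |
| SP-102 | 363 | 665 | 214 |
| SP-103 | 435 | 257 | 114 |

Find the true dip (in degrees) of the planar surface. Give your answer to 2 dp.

Let the plane be z = a·easting + b·northing + c.
SP-102−SP-101: 295a + 248b = 75;  SP-103−SP-101: 367a − 160b = −25.
Solving gives a = 0.04196, b = 0.25250.
Gradient magnitude |∇z| = √(a² + b²) = √(0.00176 + 0.06376) = 0.25597.
True dip = arctan(0.25597) = 14.36°, dipping toward S (azimuth ≈ 189°).

14.36°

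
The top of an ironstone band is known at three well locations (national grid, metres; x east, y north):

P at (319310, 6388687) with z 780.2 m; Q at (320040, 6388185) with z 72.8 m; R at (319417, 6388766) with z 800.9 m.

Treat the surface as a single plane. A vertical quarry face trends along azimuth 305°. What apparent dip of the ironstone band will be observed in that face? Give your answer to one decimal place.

38.7°

Let the plane be z = a·x + b·y + c.
Q−P: 730a − 502b = −707.4;  R−P: 107a + 79b = 20.7.
Solving gives a = −0.40844, b = 0.81522.
Unit vector along 305° is (sin 305°, cos 305°) = (-0.8192, 0.5736).
Slope in that direction = a·(-0.8192) + b·(0.5736) = 0.80216.
Apparent dip = arctan|0.80216| = 38.7° (true dip is 42.4°, so apparent ≤ true as expected).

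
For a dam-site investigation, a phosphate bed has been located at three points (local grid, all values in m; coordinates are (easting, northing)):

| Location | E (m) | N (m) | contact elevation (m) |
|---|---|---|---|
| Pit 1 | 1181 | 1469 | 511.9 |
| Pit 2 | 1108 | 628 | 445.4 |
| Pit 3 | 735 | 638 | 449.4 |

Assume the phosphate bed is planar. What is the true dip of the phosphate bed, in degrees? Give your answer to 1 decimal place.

4.6°

Let the plane be z = a·E + b·N + c.
Pit 2−Pit 1: −73a − 841b = −66.5;  Pit 3−Pit 1: −446a − 831b = −62.5.
Solving gives a = −0.00858, b = 0.07982.
Gradient magnitude |∇z| = √(a² + b²) = √(0.00007 + 0.00637) = 0.08028.
True dip = arctan(0.08028) = 4.6°, dipping toward S (azimuth ≈ 174°).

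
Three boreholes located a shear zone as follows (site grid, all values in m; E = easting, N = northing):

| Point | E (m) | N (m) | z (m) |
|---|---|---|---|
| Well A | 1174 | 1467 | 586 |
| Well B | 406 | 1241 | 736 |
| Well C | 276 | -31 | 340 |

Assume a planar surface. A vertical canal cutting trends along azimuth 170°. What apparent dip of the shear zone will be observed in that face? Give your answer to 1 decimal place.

Two edge vectors: Well A→Well B = (-768, -226, 150), Well A→Well C = (-898, -1498, -246).
Normal n = (Well A→Well B) × (Well A→Well C) = (280296, -323628, 947516).
So ∂z/∂E = −n_x/n_z = −0.29582 and ∂z/∂N = −n_y/n_z = 0.34155.
Unit vector along 170° is (sin 170°, cos 170°) = (0.1736, -0.9848).
Slope in that direction = a·(0.1736) + b·(-0.9848) = −0.38773.
Apparent dip = arctan|0.38773| = 21.2° (true dip is 24.3°, so apparent ≤ true as expected).

21.2°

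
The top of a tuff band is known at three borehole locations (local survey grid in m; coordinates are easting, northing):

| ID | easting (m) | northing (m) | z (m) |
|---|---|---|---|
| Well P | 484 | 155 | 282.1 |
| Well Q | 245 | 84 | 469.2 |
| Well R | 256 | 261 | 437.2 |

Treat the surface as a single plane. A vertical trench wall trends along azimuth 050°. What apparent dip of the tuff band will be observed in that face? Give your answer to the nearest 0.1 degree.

Two edge vectors: Well P→Well Q = (-239, -71, 187.1), Well P→Well R = (-228, 106, 155.1).
Normal n = (Well P→Well Q) × (Well P→Well R) = (-30844.7, -5589.9, -41522).
So ∂z/∂easting = −n_x/n_z = −0.74285 and ∂z/∂northing = −n_y/n_z = −0.13463.
Unit vector along 050° is (sin 50°, cos 50°) = (0.7660, 0.6428).
Slope in that direction = a·(0.7660) + b·(0.6428) = −0.65559.
Apparent dip = arctan|0.65559| = 33.2° (true dip is 37.1°, so apparent ≤ true as expected).

33.2°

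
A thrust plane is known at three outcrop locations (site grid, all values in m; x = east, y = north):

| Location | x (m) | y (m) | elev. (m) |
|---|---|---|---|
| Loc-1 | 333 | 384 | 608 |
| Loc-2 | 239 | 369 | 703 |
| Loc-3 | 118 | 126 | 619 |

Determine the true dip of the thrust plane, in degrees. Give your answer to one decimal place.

Let the plane be z = a·x + b·y + c.
Loc-2−Loc-1: −94a − 15b = 95;  Loc-3−Loc-1: −215a − 258b = 11.
Solving gives a = −1.15780, b = 0.92220.
Gradient magnitude |∇z| = √(a² + b²) = √(1.34049 + 0.85044) = 1.48018.
True dip = arctan(1.48018) = 56.0°, dipping toward SE (azimuth ≈ 129°).

56.0°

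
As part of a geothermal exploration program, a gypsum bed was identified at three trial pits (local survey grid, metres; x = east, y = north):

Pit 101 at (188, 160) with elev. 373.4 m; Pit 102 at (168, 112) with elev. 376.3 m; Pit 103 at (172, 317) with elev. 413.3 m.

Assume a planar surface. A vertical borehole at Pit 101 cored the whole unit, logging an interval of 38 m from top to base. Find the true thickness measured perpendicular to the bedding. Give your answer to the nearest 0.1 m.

Two edge vectors: Pit 101→Pit 102 = (-20, -48, 2.9), Pit 101→Pit 103 = (-16, 157, 39.9).
Normal n = (Pit 101→Pit 102) × (Pit 101→Pit 103) = (-2370.5, 751.6, -3908).
So ∂z/∂x = −n_x/n_z = −0.60658 and ∂z/∂y = −n_y/n_z = 0.19232.
|∇z| = √(a²+b²) = 0.63634, so dip δ = arctan(0.63634) = 32.47°.
True thickness = vertical thickness × cos δ = 38 × cos 32.47° = 32.1 m.

32.1 m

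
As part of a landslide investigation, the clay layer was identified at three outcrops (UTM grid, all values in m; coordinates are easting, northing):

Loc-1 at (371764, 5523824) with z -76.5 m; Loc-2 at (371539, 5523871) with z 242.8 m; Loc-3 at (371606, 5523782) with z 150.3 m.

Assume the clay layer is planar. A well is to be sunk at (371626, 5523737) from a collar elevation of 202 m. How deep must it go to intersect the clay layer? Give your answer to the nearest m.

79 m

Let the plane be z = a·easting + b·northing + c.
Loc-2−Loc-1: −225a + 47b = 319.3;  Loc-3−Loc-1: −158a − 42b = 226.8.
Solving gives a = −1.42629770, b = −0.03440389.
Then c = -76.5 − a·371764 − b·5523824 = 720210.66.
At (371626, 5523737): z_contact = −530049.3 − 190038.0 + 720210.66 = 123.3 m.
Depth below ground = 202 − 123.3 = 79 m.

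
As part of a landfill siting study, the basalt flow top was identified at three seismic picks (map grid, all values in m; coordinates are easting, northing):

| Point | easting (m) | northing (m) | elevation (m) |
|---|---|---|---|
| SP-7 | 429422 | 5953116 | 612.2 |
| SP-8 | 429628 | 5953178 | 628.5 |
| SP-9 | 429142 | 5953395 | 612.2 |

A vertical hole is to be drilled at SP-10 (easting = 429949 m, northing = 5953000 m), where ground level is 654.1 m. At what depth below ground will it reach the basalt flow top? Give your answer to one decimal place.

16.9 m

Let the plane be z = a·easting + b·northing + c.
SP-8−SP-7: 206a + 62b = 16.3;  SP-9−SP-7: −280a + 279b = 0.
Solving gives a = 0.060770505, b = 0.060988321.
Then c = 612.2 − a·429422 − b·5953116 = −388554.54.
At (429949, 5953000): z_contact = 26128.22 + 363063.47 − 388554.54 = 637.15 m.
Depth below ground = 654.1 − 637.15 = 16.9 m.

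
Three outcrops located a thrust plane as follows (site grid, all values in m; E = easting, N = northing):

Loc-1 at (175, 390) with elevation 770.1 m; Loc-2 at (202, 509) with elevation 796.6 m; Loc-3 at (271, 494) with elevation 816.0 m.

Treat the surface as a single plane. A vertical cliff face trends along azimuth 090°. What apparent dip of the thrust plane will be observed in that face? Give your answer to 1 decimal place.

Let the plane be z = a·E + b·N + c.
Loc-2−Loc-1: 27a + 119b = 26.5;  Loc-3−Loc-1: 96a + 104b = 45.9.
Solving gives a = 0.31408, b = 0.15143.
Unit vector along 090° is (sin 90°, cos 90°) = (1.0000, 0.0000).
Slope in that direction = a·(1.0000) + b·(0.0000) = 0.31408.
Apparent dip = arctan|0.31408| = 17.4° (true dip is 19.2°, so apparent ≤ true as expected).

17.4°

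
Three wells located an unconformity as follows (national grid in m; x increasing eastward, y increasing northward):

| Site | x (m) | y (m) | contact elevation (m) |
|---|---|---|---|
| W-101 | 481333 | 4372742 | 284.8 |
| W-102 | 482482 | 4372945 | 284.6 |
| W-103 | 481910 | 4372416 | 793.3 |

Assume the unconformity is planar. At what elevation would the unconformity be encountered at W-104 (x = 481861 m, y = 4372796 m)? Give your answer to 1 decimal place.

Let the plane be z = a·x + b·y + c.
W-102−W-101: 1149a + 203b = −0.2;  W-103−W-101: 577a − 326b = 508.5.
Solving gives a = 0.209801202, b = −1.188480695.
Then c = 284.8 − a·481333 − b·4372742 = 5096220.01.
At (481861, 4372796): z = 101095.0 − 5196983.6 + 5096220.01 = 331.4 m.

331.4 m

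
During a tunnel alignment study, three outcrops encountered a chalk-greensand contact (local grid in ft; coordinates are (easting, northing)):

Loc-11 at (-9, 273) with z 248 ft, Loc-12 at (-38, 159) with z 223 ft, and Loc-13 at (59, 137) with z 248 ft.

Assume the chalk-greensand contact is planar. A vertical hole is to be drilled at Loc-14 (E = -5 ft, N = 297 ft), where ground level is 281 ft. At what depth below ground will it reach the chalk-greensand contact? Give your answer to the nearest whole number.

28 ft

Let the plane be z = a·E + b·N + c.
Loc-12−Loc-11: −29a − 114b = −25;  Loc-13−Loc-11: 68a − 136b = 0.
Solving gives a = 0.29070, b = 0.14535.
Then c = 248 − a·-9 − b·273 = 210.94.
At (-5, 297): z_contact = −1.5 + 43.2 + 210.94 = 252.7 ft.
Depth below ground = 281 − 252.7 = 28 ft.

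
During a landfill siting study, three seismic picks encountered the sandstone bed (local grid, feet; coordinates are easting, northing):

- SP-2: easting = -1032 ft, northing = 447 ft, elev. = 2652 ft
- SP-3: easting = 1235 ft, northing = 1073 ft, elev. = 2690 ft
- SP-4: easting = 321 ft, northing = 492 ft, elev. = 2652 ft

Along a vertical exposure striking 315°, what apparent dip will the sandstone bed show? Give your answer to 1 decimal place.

Two edge vectors: SP-2→SP-3 = (2267, 626, 38), SP-2→SP-4 = (1353, 45, 0).
Normal n = (SP-2→SP-3) × (SP-2→SP-4) = (-1710, 51414, -744963).
So ∂z/∂easting = −n_x/n_z = −0.00230 and ∂z/∂northing = −n_y/n_z = 0.06902.
Unit vector along 315° is (sin 315°, cos 315°) = (-0.7071, 0.7071).
Slope in that direction = a·(-0.7071) + b·(0.7071) = 0.05042.
Apparent dip = arctan|0.05042| = 2.9° (true dip is 4.0°, so apparent ≤ true as expected).

2.9°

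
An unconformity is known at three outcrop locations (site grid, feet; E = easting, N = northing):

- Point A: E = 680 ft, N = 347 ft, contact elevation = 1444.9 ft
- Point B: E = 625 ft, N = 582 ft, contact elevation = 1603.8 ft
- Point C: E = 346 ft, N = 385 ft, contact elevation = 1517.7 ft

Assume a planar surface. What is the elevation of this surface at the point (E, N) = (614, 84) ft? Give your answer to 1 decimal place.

Let the plane be z = a·E + b·N + c.
Point B−Point A: −55a + 235b = 158.9;  Point C−Point A: −334a + 38b = 72.8.
Solving gives a = −0.14489, b = 0.64226.
Then c = 1444.9 − a·680 − b·347 = 1320.56.
At (614, 84): z = −89.0 + 53.9 + 1320.56 = 1285.5 ft.

1285.5 ft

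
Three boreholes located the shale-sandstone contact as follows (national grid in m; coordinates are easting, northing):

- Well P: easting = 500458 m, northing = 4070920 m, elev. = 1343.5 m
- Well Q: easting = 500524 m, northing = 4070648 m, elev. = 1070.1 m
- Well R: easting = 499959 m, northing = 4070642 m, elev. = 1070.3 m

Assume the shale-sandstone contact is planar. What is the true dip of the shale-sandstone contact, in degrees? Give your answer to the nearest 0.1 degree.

Let the plane be z = a·easting + b·northing + c.
Well Q−Well P: 66a − 272b = −273.4;  Well R−Well P: −499a − 278b = −273.2.
Solving gives a = −0.01100, b = 1.00248.
Gradient magnitude |∇z| = √(a² + b²) = √(0.00012 + 1.00496) = 1.00254.
True dip = arctan(1.00254) = 45.1°, dipping toward S (azimuth ≈ 179°).

45.1°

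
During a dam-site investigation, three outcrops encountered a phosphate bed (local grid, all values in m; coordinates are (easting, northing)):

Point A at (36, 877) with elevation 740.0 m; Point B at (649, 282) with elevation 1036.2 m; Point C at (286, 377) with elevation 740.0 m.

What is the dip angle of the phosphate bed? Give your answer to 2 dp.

46.39°

Two edge vectors: Point A→Point B = (613, -595, 296.2), Point A→Point C = (250, -500, 0).
Normal n = (Point A→Point B) × (Point A→Point C) = (148100, 74050, -157750).
So ∂z/∂E = −n_x/n_z = 0.93883 and ∂z/∂N = −n_y/n_z = 0.46941.
Gradient magnitude |∇z| = √(a² + b²) = √(0.88140 + 0.22035) = 1.04964.
True dip = arctan(1.04964) = 46.39°, dipping toward WSW (azimuth ≈ 243°).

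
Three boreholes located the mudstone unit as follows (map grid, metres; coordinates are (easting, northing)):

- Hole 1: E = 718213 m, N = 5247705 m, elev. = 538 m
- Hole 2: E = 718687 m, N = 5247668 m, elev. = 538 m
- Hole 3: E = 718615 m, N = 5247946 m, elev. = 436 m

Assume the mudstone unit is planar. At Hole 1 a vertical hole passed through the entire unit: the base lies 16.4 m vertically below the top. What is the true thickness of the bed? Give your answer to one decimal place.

Let the plane be z = a·E + b·N + c.
Hole 2−Hole 1: 474a − 37b = 0;  Hole 3−Hole 1: 402a + 241b = −102.
Solving gives a = −0.02923, b = −0.37448.
|∇z| = √(a²+b²) = 0.37562, so dip δ = arctan(0.37562) = 20.59°.
True thickness = vertical thickness × cos δ = 16.4 × cos 20.59° = 15.4 m.

15.4 m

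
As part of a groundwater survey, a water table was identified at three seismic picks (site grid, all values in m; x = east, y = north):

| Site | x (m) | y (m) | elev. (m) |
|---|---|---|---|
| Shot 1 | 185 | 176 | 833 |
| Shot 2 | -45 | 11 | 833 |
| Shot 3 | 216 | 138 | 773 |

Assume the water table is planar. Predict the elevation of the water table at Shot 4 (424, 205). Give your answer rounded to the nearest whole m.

691 m

Let the plane be z = a·x + b·y + c.
Shot 2−Shot 1: −230a − 165b = 0;  Shot 3−Shot 1: 31a − 38b = −60.
Solving gives a = −0.71454, b = 0.99603.
Then c = 833 − a·185 − b·176 = 789.89.
At (424, 205): z = −303.0 + 204.2 + 789.89 = 691.1 m.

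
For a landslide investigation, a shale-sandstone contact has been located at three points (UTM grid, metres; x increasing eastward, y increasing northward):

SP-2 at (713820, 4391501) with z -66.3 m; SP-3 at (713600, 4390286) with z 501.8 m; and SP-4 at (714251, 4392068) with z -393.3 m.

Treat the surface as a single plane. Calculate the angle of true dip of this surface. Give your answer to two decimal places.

Let the plane be z = a·x + b·y + c.
SP-3−SP-2: −220a − 1215b = 568.1;  SP-4−SP-2: 431a + 567b = −327.
Solving gives a = −0.18849, b = −0.43344.
Gradient magnitude |∇z| = √(a² + b²) = √(0.03553 + 0.18787) = 0.47265.
True dip = arctan(0.47265) = 25.30°, dipping toward NNE (azimuth ≈ 024°).

25.30°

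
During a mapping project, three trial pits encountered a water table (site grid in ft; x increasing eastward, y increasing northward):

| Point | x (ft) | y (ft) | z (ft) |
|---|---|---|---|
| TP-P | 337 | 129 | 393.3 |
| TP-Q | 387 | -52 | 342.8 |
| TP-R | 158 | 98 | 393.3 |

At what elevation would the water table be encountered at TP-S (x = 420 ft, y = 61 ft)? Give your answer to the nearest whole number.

371 ft

Let the plane be z = a·x + b·y + c.
TP-Q−TP-P: 50a − 181b = −50.5;  TP-R−TP-P: −179a − 31b = 0.
Solving gives a = −0.04611, b = 0.26627.
Then c = 393.3 − a·337 − b·129 = 374.49.
At (420, 61): z = −19.4 + 16.2 + 374.49 = 371.4 ft.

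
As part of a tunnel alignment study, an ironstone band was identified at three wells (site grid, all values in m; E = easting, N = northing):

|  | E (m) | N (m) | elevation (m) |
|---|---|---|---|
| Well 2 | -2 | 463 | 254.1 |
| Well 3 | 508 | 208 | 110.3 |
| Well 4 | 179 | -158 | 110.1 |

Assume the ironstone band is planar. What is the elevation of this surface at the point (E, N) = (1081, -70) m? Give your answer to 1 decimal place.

-49.8 m

Two edge vectors: Well 2→Well 3 = (510, -255, -143.8), Well 2→Well 4 = (181, -621, -144).
Normal n = (Well 2→Well 3) × (Well 2→Well 4) = (-52579.8, 47412.2, -270555).
So ∂z/∂E = −n_x/n_z = −0.194341 and ∂z/∂N = −n_y/n_z = 0.175241.
Intercept c from Well 2: 254.1 − 0.39 − 81.14 = 172.57.
At (1081, -70): z = −210.1 − 12.3 + 172.57 = -49.8 m.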